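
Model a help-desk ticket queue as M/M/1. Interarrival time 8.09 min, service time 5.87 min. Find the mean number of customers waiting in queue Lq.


λ = 60/8.09 = 7.4166 /hr
μ = 60/5.87 = 10.2215 /hr
ρ = λ/μ = 7.4166/10.2215 = 0.7256
Lq = ρ²/(1−ρ) = 0.5265/0.2744 = 1.9186

Final: 1.9186


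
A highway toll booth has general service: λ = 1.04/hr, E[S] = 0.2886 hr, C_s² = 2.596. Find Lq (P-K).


ρ = λ·E[S] = 1.04·0.2886 = 0.3001
Lq = ρ²(1+C_s²)/(2(1−ρ)) = 0.09009·(1+2.596)/(2·0.6999)
= 0.09009·3.5960/1.3997 = 0.23144

Final: 0.23144


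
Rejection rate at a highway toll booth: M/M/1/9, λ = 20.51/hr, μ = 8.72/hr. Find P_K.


ρ = λ/μ = 20.51/8.72 = 2.3521
P_K = (1−ρ)ρ^K/(1−ρ^(K+1)) = (-1.3521·2203.142452)/(1 − 5181.932533)
= -2978.790081/-5180.932533 = 0.574952

Final: 0.574952


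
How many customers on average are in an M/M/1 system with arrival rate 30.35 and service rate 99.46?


ρ = λ/μ = 30.35/99.46 = 0.3051
L = ρ/(1−ρ) = 0.3051/(1 − 0.3051) = 0.3051/0.6949 = 0.4392

Final: 0.4392


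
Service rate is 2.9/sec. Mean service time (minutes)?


Mean service time = 1/μ = 1/2.9 second = 0.34483 second
In minutes: 0.34483 × 0.0166667 = 0.005747 min

Final: 0.005747 min


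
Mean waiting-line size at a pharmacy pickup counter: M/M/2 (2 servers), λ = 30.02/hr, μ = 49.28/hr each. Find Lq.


a = λ/μ = 0.6092; ρ = a/2 = 0.3046
P₀ = 0.533053
Lq = P₀·a^c·ρ / (c!·(1−ρ)²) = 0.533053·0.37109·0.3046/(2·0.48360)
= 0.06229

Final: 0.06229


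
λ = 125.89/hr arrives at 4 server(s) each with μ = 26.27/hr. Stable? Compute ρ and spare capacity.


Total capacity cμ = 4·26.27 = 105.08/hr
ρ = λ/(cμ) = 125.89/105.08 = 1.1980
Stable ⇔ ρ < 1: NO
Spare capacity = cμ − λ = 105.08 − 125.89 = -20.81/hr

Final: ρ = 1.1980; unstable; margin = -20.81/hr


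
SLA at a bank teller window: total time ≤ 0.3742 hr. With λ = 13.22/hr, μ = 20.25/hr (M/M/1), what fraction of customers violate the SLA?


W ~ Exponential(μ−λ) for M/M/1.
μ − λ = 20.25 − 13.22 = 7.0300
P(W > t) = e^{−(μ−λ)t} = e^{−2.6306} = 0.072033

Final: 0.072033


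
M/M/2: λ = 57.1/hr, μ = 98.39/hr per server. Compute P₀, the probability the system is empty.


a = λ/μ = 57.1/98.39 = 0.5803; ρ = a/c = 0.2902
Σ_{k=0}^{1} a^k/k! (terms k=0..1) = 1.00000 + 0.58034 = 1.58034
Tail: a^2/(2!(1−ρ)) = 0.33680/(2·0.7098) = 0.23724
P₀ = 1/(1.58034 + 0.23724) = 1/1.81758 = 0.550181

Final: 0.550181


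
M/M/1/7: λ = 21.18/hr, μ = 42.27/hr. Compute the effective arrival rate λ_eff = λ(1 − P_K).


ρ = 0.5011; P_K = (1−ρ)ρ^7/(1−ρ^8) = 0.003972
λ_eff = λ(1 − P_K) = 21.18·(1 − 0.003972) = 21.18·0.996028 = 21.0959 /hr

Final: 21.0959 /hr


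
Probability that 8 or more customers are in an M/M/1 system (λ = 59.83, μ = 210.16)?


ρ = 59.83/210.16 = 0.2847
P(N ≥ n) = ρ^n = 0.2847^8 = 0.00004315

Final: 0.00004315


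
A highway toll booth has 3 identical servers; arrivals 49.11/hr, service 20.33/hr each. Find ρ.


ρ = λ/(cμ) = 49.11/(3·20.33) = 49.11/60.99 = 0.8052

Final: 0.8052


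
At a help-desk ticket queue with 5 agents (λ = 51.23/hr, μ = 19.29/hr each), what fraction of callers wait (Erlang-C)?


a = λ/μ = 2.6558; ρ = a/5 = 0.5312
P₀ = 0.067910 (from M/M/c formula)
C(c,a) = [a^c/(c!(1−ρ))]·P₀ = [132.11759/(120·0.4688)]·0.067910
= 2.34829·0.067910 = 0.159472

Final: 0.159472


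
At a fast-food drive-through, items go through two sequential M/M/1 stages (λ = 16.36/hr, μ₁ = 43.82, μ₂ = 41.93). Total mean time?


Each node sees arrival rate λ = 16.36/hr (tandem ⇒ throughput preserved).
W₁ = 1/(μ₁−λ) = 1/(43.82−16.36) = 0.03642 hr
W₂ = 1/(μ₂−λ) = 1/(41.93−16.36) = 0.03911 hr
W_total = W₁ + W₂ = 0.03642 + 0.03911 = 0.07552 hr

Final: 0.07552 hr


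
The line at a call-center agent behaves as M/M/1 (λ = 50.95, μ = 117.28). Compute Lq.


ρ = 50.95/117.28 = 0.4344
Lq = ρ²/(1−ρ) = 0.1887/0.5656 = 0.3337

Final: 0.3337


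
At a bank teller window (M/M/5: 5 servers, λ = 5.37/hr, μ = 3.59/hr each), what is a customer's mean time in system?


a = 1.4958; ρ = 0.2992; P₀ = 0.223713
Lq = P₀·a^c·ρ/(c!(1−ρ)²) = 0.008503
Wq = Lq/λ = 0.008503/5.37 = 0.001583 hr
W = Wq + 1/μ = 0.001583 + 0.27855 = 0.28014 hr

Final: 0.28014 hr


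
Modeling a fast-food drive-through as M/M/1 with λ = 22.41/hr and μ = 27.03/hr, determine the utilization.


ρ = λ/μ = 22.41/27.03 = 0.8291

Final: 0.8291


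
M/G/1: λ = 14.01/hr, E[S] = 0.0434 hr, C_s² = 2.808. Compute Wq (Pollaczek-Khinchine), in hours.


ρ = λ·E[S] = 14.01·0.0434 = 0.6080
E[S²] = E[S]²(1+C_s²) = 0.0434²·(1+2.808) = 0.007173
Wq = λ·E[S²]/(2(1−ρ)) = 14.01·0.007173/(2·0.3920) = 0.12818 hr

Final: 0.12818 hr


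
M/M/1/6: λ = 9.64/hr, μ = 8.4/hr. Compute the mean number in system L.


ρ = 9.64/8.4 = 1.1476
L = ρ[1 − (K+1)ρ^K + Kρ^(K+1)] / [(1−ρ)(1−ρ^(K+1))]
Numerator: 1.1476·(1 − 7·2.284475 + 6·2.621707) = 0.847995
Denominator: (-0.1476)·(-1.621707) = 0.239395
L = 0.847995/0.239395 = 3.5422

Final: 3.5422


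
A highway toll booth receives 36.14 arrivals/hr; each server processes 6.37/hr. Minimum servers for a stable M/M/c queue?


Stability requires cμ > λ ⇔ c > λ/μ.
λ/μ = 36.14/6.37 = 5.6735
Minimum integer c = ⌊5.6735⌋ + 1 = 6
Check: 6·6.37 = 38.22 > 36.14, while 5·6.37 = 31.85 ≤ 36.14

Final: 6 servers


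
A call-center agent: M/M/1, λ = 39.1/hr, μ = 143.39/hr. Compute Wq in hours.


ρ = 39.1/143.39 = 0.2727
Wq = ρ/(μ−λ) = 0.2727/(143.39 − 39.1) = 0.2727/104.29 = 0.002615 hr

Final: 0.002615 hr


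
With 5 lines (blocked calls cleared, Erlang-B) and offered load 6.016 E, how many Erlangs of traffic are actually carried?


B(5,6.016) = 0.361516 (Erlang-B)
Carried load = a(1 − B) = 6.016·(1 − 0.361516) = 6.016·0.638484 = 3.8411 E

Final: 3.8411 Erlangs


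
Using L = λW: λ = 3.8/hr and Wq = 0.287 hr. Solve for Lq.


Lq = λWq = 3.8·0.287 = 1.0906

Final: 1.0906


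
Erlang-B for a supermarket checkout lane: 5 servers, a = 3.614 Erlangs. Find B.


B(c,a) = (a^c/c!) / Σ_{k=0}^{c} a^k/k!
a^5/5! = 5.137591
Σ terms (k=0..5): 1.00000 + 3.61400 + 6.53050 + 7.86707 + 7.10790 + 5.13759 = 31.257063
B = 5.137591/31.257063 = 0.164366

Final: 0.164366


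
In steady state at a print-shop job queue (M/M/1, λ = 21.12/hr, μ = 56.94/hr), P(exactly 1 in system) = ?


ρ = 21.12/56.94 = 0.3709
P_n = (1−ρ)·ρ^n = (1 − 0.3709)·0.3709^1 = 0.6291·0.370917 = 0.233338

Final: 0.233338


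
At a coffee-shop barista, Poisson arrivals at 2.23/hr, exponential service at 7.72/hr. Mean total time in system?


W = 1/(μ−λ) = 1/(7.72 − 2.23) = 1/5.49 = 0.1821 hr

Final: 0.1821 hr


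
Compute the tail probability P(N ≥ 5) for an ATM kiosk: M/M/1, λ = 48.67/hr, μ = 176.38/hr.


ρ = 48.67/176.38 = 0.2759
P(N ≥ n) = ρ^n = 0.2759^5 = 0.001600

Final: 0.001600


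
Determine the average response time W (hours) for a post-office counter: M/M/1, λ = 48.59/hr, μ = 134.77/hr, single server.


W = 1/(μ−λ) = 1/(134.77 − 48.59) = 1/86.18 = 0.01160 hr

Final: 0.01160 hr


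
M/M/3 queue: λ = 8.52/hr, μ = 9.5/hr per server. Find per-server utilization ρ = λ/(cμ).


ρ = λ/(cμ) = 8.52/(3·9.5) = 8.52/28.50 = 0.2989

Final: 0.2989


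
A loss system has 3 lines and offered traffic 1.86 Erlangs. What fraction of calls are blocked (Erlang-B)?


B(c,a) = (a^c/c!) / Σ_{k=0}^{c} a^k/k!
a^3/3! = 1.072476
Σ terms (k=0..3): 1.00000 + 1.86000 + 1.72980 + 1.07248 = 5.662276
B = 1.072476/5.662276 = 0.189407

Final: 0.189407


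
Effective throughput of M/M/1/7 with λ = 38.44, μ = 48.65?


ρ = 0.7901; P_K = (1−ρ)ρ^7/(1−ρ^8) = 0.047578
λ_eff = λ(1 − P_K) = 38.44·(1 − 0.047578) = 38.44·0.952422 = 36.6111 /hr

Final: 36.6111 /hr


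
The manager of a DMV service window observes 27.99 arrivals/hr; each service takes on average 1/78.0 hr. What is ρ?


ρ = λ/μ = 27.99/78.0 = 0.3588

Final: 0.3588


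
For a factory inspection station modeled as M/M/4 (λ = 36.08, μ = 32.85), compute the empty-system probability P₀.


a = λ/μ = 36.08/32.85 = 1.0983; ρ = a/c = 0.2746
Σ_{k=0}^{3} a^k/k! (terms k=0..3) = 1.00000 + 1.09833 + 0.60316 + 0.22082 = 2.92231
Tail: a^4/(4!(1−ρ)) = 1.45521/(24·0.7254) = 0.08358
P₀ = 1/(2.92231 + 0.08358) = 1/3.00589 = 0.332680

Final: 0.332680


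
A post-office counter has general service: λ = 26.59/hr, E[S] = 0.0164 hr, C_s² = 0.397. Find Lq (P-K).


ρ = λ·E[S] = 26.59·0.0164 = 0.4361
Lq = ρ²(1+C_s²)/(2(1−ρ)) = 0.1902·(1+0.397)/(2·0.5639)
= 0.1902·1.3970/1.1278 = 0.23554

Final: 0.23554


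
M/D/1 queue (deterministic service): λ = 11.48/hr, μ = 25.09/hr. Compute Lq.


ρ = 11.48/25.09 = 0.4576
M/D/1: Lq = ρ²/(2(1−ρ)) = 0.2094/(2·0.5424) = 0.19297

Final: 0.19297


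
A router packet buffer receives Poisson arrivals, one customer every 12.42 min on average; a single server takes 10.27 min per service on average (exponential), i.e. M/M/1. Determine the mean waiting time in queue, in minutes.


λ = 60/12.42 = 4.8309 /hr
μ = 60/10.27 = 5.8423 /hr
ρ = λ/μ = 4.8309/5.8423 = 0.8269
Wq = ρ/(μ−λ) = 0.8269/(5.8423−4.8309) = 0.81762 hr
In minutes: 0.81762·60 = 49.057 min

Final: 49.057 min


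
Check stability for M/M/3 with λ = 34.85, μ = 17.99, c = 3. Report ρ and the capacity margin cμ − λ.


Total capacity cμ = 3·17.99 = 53.97/hr
ρ = λ/(cμ) = 34.85/53.97 = 0.6457
Stable ⇔ ρ < 1: YES
Spare capacity = cμ − λ = 53.97 − 34.85 = 19.12/hr

Final: ρ = 0.6457; stable; margin = 19.12/hr


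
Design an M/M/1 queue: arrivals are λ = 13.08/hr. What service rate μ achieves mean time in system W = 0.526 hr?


W = 1/(μ−λ) ⇒ μ − λ = 1/W = 1/0.526 = 1.9011
μ = λ + 1/W = 13.08 + 1.9011 = 14.9811 per hr

Final: 14.9811 /hr


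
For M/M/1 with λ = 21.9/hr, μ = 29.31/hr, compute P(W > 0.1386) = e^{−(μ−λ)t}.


W ~ Exponential(μ−λ) for M/M/1.
μ − λ = 29.31 − 21.9 = 7.4100
P(W > t) = e^{−(μ−λ)t} = e^{−1.0270} = 0.358070

Final: 0.358070


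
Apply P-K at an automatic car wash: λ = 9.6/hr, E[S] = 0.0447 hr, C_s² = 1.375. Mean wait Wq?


ρ = λ·E[S] = 9.6·0.0447 = 0.4291
E[S²] = E[S]²(1+C_s²) = 0.0447²·(1+1.375) = 0.004745
Wq = λ·E[S²]/(2(1−ρ)) = 9.6·0.004745/(2·0.5709) = 0.03990 hr

Final: 0.03990 hr


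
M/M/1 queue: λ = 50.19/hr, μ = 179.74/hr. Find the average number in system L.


ρ = λ/μ = 50.19/179.74 = 0.2792
L = ρ/(1−ρ) = 0.2792/(1 − 0.2792) = 0.2792/0.7208 = 0.3874

Final: 0.3874


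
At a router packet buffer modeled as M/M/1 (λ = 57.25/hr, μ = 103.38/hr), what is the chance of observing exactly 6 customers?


ρ = 57.25/103.38 = 0.5538
P_n = (1−ρ)·ρ^n = (1 − 0.5538)·0.5538^6 = 0.4462·0.028843 = 0.012870

Final: 0.012870


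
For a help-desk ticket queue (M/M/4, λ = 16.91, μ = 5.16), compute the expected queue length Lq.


a = λ/μ = 3.2771; ρ = a/4 = 0.8193
P₀ = 0.023750
Lq = P₀·a^c·ρ / (c!·(1−ρ)²) = 0.023750·115.33885·0.8193/(24·0.03266)
= 2.86325

Final: 2.86325


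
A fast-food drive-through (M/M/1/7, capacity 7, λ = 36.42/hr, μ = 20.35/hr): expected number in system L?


ρ = 36.42/20.35 = 1.7897
L = ρ[1 − (K+1)ρ^K + Kρ^(K+1)] / [(1−ρ)(1−ρ^(K+1))]
Numerator: 1.7897·(1 − 8·58.806955 + 7·105.245667) = 478.317234
Denominator: (-0.7897)·(-104.245667) = 82.320779
L = 478.317234/82.320779 = 5.8104

Final: 5.8104


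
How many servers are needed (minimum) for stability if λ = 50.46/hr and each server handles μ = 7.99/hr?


Stability requires cμ > λ ⇔ c > λ/μ.
λ/μ = 50.46/7.99 = 6.3154
Minimum integer c = ⌊6.3154⌋ + 1 = 7
Check: 7·7.99 = 55.93 > 50.46, while 6·7.99 = 47.94 ≤ 50.46

Final: 7 servers


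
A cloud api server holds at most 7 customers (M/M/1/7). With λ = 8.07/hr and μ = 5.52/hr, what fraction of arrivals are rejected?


ρ = λ/μ = 8.07/5.52 = 1.4620
P_K = (1−ρ)ρ^K/(1−ρ^(K+1)) = (-0.4620·14.273852)/(1 − 20.867751)
= -6.593899/-19.867751 = 0.331890

Final: 0.331890


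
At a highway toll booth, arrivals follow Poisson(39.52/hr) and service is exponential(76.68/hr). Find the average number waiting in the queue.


ρ = 39.52/76.68 = 0.5154
Lq = ρ²/(1−ρ) = 0.2656/0.4846 = 0.5481

Final: 0.5481


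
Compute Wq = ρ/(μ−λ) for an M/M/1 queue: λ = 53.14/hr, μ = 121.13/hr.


ρ = 53.14/121.13 = 0.4387
Wq = ρ/(μ−λ) = 0.4387/(121.13 − 53.14) = 0.4387/67.99 = 0.006452 hr

Final: 0.006452 hr


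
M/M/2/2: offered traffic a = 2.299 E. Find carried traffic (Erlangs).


B(2,2.299) = 0.444772 (Erlang-B)
Carried load = a(1 − B) = 2.299·(1 − 0.444772) = 2.299·0.555228 = 1.2765 E

Final: 1.2765 Erlangs


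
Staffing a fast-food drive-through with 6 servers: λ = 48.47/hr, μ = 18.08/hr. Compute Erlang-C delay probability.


a = λ/μ = 2.6809; ρ = a/6 = 0.4468
P₀ = 0.067917 (from M/M/c formula)
C(c,a) = [a^c/(c!(1−ρ))]·P₀ = [371.23384/(720·0.5532)]·0.067917
= 0.93205·0.067917 = 0.063302

Final: 0.063302


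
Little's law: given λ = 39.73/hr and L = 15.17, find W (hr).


W = L/λ = 15.17/39.73 = 0.3818 hr

Final: 0.3818 hr


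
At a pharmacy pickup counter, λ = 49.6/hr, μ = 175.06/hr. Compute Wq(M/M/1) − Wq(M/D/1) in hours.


ρ = 49.6/175.06 = 0.2833
Wq(M/M/1) = ρ/(μ−λ) = 0.2833/125.46 = 0.002258 hr
Wq(M/D/1) = ρ/(2(μ−λ)) = 0.001129 hr
Savings = 0.002258 − 0.001129 = 0.001129 hr

Final: 0.001129 hr


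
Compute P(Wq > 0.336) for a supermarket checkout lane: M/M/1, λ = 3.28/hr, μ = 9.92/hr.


ρ = 3.28/9.92 = 0.3306
P(Wq > t) = ρ·e^{−(μ−λ)t} = 0.3306·e^{−2.2310}
= 0.3306·0.107417 = 0.035517

Final: 0.035517


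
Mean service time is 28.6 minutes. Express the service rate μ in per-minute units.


μ = 1/(service time) in consistent units.
1 minute = 1 min, so μ = 1/28.6 = 0.03497 per minute

Final: 0.03497 /min


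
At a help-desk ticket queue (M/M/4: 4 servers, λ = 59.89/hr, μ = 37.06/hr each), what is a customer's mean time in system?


a = 1.6160; ρ = 0.4040; P₀ = 0.196002
Lq = P₀·a^c·ρ/(c!(1−ρ)²) = 0.06335
Wq = Lq/λ = 0.06335/59.89 = 0.001058 hr
W = Wq + 1/μ = 0.001058 + 0.02698 = 0.02804 hr

Final: 0.02804 hr


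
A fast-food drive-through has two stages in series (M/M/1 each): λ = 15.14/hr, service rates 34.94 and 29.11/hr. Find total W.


Each node sees arrival rate λ = 15.14/hr (tandem ⇒ throughput preserved).
W₁ = 1/(μ₁−λ) = 1/(34.94−15.14) = 0.05051 hr
W₂ = 1/(μ₂−λ) = 1/(29.11−15.14) = 0.07158 hr
W_total = W₁ + W₂ = 0.05051 + 0.07158 = 0.12209 hr

Final: 0.12209 hr


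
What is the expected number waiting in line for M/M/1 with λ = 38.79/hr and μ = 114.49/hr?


ρ = 38.79/114.49 = 0.3388
Lq = ρ²/(1−ρ) = 0.1148/0.6612 = 0.1736

Final: 0.1736


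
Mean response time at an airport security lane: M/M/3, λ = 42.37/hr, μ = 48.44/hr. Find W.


a = 0.8747; ρ = 0.2916; P₀ = 0.414135
Lq = P₀·a^c·ρ/(c!(1−ρ)²) = 0.02683
Wq = Lq/λ = 0.02683/42.37 = 0.0006333 hr
W = Wq + 1/μ = 0.0006333 + 0.02064 = 0.02128 hr

Final: 0.02128 hr


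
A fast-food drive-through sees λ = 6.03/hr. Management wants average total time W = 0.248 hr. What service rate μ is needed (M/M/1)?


W = 1/(μ−λ) ⇒ μ − λ = 1/W = 1/0.248 = 4.0323
μ = λ + 1/W = 6.03 + 4.0323 = 10.0623 per hr

Final: 10.0623 /hr


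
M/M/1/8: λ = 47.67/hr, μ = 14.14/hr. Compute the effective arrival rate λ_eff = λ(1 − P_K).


ρ = 3.3713; P_K = (1−ρ)ρ^8/(1−ρ^9) = 0.703390
λ_eff = λ(1 − P_K) = 47.67·(1 − 0.703390) = 47.67·0.296610 = 14.1394 /hr

Final: 14.1394 /hr


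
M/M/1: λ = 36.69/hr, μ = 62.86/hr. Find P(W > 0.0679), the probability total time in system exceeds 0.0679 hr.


W ~ Exponential(μ−λ) for M/M/1.
μ − λ = 62.86 − 36.69 = 26.1700
P(W > t) = e^{−(μ−λ)t} = e^{−1.7769} = 0.169154

Final: 0.169154


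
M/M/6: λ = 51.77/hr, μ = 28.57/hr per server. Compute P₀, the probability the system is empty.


a = λ/μ = 51.77/28.57 = 1.8120; ρ = a/c = 0.3020
Σ_{k=0}^{5} a^k/k! (terms k=0..5) = 1.00000 + 1.81204 + 1.64175 + 0.99164 + 0.44922 + 0.16280 = 6.05745
Tail: a^6/(6!(1−ρ)) = 35.40035/(720·0.6980) = 0.07044
P₀ = 1/(6.05745 + 0.07044) = 1/6.12789 = 0.163188

Final: 0.163188


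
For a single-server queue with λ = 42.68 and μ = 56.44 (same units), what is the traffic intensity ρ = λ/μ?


ρ = λ/μ = 42.68/56.44 = 0.7562

Final: 0.7562


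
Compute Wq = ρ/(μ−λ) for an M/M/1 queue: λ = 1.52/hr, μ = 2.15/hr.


ρ = 1.52/2.15 = 0.7070
Wq = ρ/(μ−λ) = 0.7070/(2.15 − 1.52) = 0.7070/0.6300 = 1.1222 hr

Final: 1.1222 hr


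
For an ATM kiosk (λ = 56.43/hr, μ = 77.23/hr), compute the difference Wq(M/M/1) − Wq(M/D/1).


ρ = 56.43/77.23 = 0.7307
Wq(M/M/1) = ρ/(μ−λ) = 0.7307/20.80 = 0.03513 hr
Wq(M/D/1) = ρ/(2(μ−λ)) = 0.01756 hr
Savings = 0.03513 − 0.01756 = 0.01756 hr

Final: 0.01756 hr


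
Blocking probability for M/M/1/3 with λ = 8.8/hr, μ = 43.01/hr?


ρ = λ/μ = 8.8/43.01 = 0.2046
P_K = (1−ρ)ρ^K/(1−ρ^(K+1)) = (0.7954·0.008565)/(1 − 0.001752)
= 0.006813/0.998248 = 0.006825

Final: 0.006825


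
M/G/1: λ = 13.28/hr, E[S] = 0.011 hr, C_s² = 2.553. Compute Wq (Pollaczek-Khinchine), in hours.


ρ = λ·E[S] = 13.28·0.011 = 0.1461
E[S²] = E[S]²(1+C_s²) = 0.011²·(1+2.553) = 0.0004299
Wq = λ·E[S²]/(2(1−ρ)) = 13.28·0.0004299/(2·0.8539) = 0.003343 hr

Final: 0.003343 hr


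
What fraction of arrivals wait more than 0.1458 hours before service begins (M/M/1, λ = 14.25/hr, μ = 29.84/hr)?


ρ = 14.25/29.84 = 0.4775
P(Wq > t) = ρ·e^{−(μ−λ)t} = 0.4775·e^{−2.2730}
= 0.4775·0.103000 = 0.049188

Final: 0.049188


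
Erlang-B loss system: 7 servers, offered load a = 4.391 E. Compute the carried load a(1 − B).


B(7,4.391) = 0.083896 (Erlang-B)
Carried load = a(1 − B) = 4.391·(1 − 0.083896) = 4.391·0.916104 = 4.0226 E

Final: 4.0226 Erlangs


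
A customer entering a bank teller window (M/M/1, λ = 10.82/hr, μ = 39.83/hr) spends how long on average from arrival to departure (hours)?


W = 1/(μ−λ) = 1/(39.83 − 10.82) = 1/29.01 = 0.03447 hr

Final: 0.03447 hr


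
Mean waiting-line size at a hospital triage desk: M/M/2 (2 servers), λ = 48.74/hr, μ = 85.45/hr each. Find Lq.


a = λ/μ = 0.5704; ρ = a/2 = 0.2852
P₀ = 0.556183
Lq = P₀·a^c·ρ / (c!·(1−ρ)²) = 0.556183·0.32535·0.2852/(2·0.51094)
= 0.05050

Final: 0.05050


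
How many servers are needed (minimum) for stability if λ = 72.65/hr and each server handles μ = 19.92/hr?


Stability requires cμ > λ ⇔ c > λ/μ.
λ/μ = 72.65/19.92 = 3.6471
Minimum integer c = ⌊3.6471⌋ + 1 = 4
Check: 4·19.92 = 79.68 > 72.65, while 3·19.92 = 59.76 ≤ 72.65

Final: 4 servers


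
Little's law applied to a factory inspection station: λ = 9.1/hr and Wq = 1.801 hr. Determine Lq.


Lq = λWq = 9.1·1.801 = 16.3891

Final: 16.3891


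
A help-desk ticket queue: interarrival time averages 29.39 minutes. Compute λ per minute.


λ = 1/(interarrival time) in consistent units.
1 minute = 1 min, so λ = 1/29.39 = 0.03403 per minute

Final: 0.03403 /min


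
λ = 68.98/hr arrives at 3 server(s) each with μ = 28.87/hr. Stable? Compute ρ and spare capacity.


Total capacity cμ = 3·28.87 = 86.61/hr
ρ = λ/(cμ) = 68.98/86.61 = 0.7964
Stable ⇔ ρ < 1: YES
Spare capacity = cμ − λ = 86.61 − 68.98 = 17.63/hr

Final: ρ = 0.7964; stable; margin = 17.63/hr


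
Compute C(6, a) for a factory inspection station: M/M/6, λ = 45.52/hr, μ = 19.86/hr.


a = λ/μ = 2.2920; ρ = a/6 = 0.3820
P₀ = 0.100719 (from M/M/c formula)
C(c,a) = [a^c/(c!(1−ρ))]·P₀ = [144.99000/(720·0.6180)]·0.100719
= 0.32585·0.100719 = 0.032820

Final: 0.032820


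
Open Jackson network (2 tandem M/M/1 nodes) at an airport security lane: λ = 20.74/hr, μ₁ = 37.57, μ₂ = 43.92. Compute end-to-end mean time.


Each node sees arrival rate λ = 20.74/hr (tandem ⇒ throughput preserved).
W₁ = 1/(μ₁−λ) = 1/(37.57−20.74) = 0.05942 hr
W₂ = 1/(μ₂−λ) = 1/(43.92−20.74) = 0.04314 hr
W_total = W₁ + W₂ = 0.05942 + 0.04314 = 0.10256 hr

Final: 0.10256 hr


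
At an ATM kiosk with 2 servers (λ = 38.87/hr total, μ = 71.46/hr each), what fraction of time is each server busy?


ρ = λ/(cμ) = 38.87/(2·71.46) = 38.87/142.92 = 0.2720

Final: 0.2720


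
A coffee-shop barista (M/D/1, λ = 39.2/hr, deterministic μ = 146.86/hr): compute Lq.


ρ = 39.2/146.86 = 0.2669
M/D/1: Lq = ρ²/(2(1−ρ)) = 0.07125/(2·0.7331) = 0.04859

Final: 0.04859


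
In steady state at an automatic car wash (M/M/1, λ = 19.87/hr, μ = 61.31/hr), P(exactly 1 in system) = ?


ρ = 19.87/61.31 = 0.3241
P_n = (1−ρ)·ρ^n = (1 − 0.3241)·0.3241^1 = 0.6759·0.324091 = 0.219056

Final: 0.219056


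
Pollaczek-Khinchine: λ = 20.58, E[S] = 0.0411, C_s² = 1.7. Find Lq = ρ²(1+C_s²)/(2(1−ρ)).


ρ = λ·E[S] = 20.58·0.0411 = 0.8458
Lq = ρ²(1+C_s²)/(2(1−ρ)) = 0.7154·(1+1.7)/(2·0.1542)
= 0.7154·2.7000/0.3083 = 6.26514

Final: 6.26514


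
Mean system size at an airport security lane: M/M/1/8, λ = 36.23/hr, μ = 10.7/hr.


ρ = 36.23/10.7 = 3.3860
L = ρ[1 − (K+1)ρ^K + Kρ^(K+1)] / [(1−ρ)(1−ρ^(K+1))]
Numerator: 3.3860·(1 − 9·17277.322933 + 8·58500.692511) = 1058155.164361
Denominator: (-2.3860)·(-58499.692511) = 139579.172880
L = 1058155.164361/139579.172880 = 7.5810

Final: 7.5810


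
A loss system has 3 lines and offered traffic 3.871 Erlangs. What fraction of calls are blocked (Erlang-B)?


B(c,a) = (a^c/c!) / Σ_{k=0}^{c} a^k/k!
a^3/3! = 9.667591
Σ terms (k=0..3): 1.00000 + 3.87100 + 7.49232 + 9.66759 = 22.030911
B = 9.667591/22.030911 = 0.438819

Final: 0.438819


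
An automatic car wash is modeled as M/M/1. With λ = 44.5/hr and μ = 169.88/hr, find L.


ρ = λ/μ = 44.5/169.88 = 0.2619
L = ρ/(1−ρ) = 0.2619/(1 − 0.2619) = 0.2619/0.7381 = 0.3549

Final: 0.3549


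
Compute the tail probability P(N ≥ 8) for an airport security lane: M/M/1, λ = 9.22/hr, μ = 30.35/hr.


ρ = 9.22/30.35 = 0.3038
P(N ≥ n) = ρ^n = 0.3038^8 = 0.00007254

Final: 0.00007254


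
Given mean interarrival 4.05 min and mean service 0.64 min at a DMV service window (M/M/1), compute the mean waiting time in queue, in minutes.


λ = 60/4.05 = 14.8148 /hr
μ = 60/0.64 = 93.7500 /hr
ρ = λ/μ = 14.8148/93.7500 = 0.1580
Wq = ρ/(μ−λ) = 0.1580/(93.7500−14.8148) = 0.002002 hr
In minutes: 0.002002·60 = 0.1201 min

Final: 0.1201 min


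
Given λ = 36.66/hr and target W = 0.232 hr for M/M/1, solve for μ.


W = 1/(μ−λ) ⇒ μ − λ = 1/W = 1/0.232 = 4.3103
μ = λ + 1/W = 36.66 + 4.3103 = 40.9703 per hr

Final: 40.9703 /hr


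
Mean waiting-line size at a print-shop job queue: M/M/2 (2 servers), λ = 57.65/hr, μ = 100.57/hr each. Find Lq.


a = λ/μ = 0.5732; ρ = a/2 = 0.2866
P₀ = 0.554465
Lq = P₀·a^c·ρ / (c!·(1−ρ)²) = 0.554465·0.32860·0.2866/(2·0.50892)
= 0.05131

Final: 0.05131


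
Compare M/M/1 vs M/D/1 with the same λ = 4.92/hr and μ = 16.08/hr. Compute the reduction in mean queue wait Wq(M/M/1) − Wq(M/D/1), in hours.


ρ = 4.92/16.08 = 0.3060
Wq(M/M/1) = ρ/(μ−λ) = 0.3060/11.16 = 0.02742 hr
Wq(M/D/1) = ρ/(2(μ−λ)) = 0.01371 hr
Savings = 0.02742 − 0.01371 = 0.01371 hr

Final: 0.01371 hr


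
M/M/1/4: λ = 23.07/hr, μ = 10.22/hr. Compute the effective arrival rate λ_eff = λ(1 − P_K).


ρ = 2.2573; P_K = (1−ρ)ρ^4/(1−ρ^5) = 0.566669
λ_eff = λ(1 − P_K) = 23.07·(1 − 0.566669) = 23.07·0.433331 = 9.9970 /hr

Final: 9.9970 /hr


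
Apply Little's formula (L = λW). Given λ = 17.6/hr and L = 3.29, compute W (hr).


W = L/λ = 3.29/17.6 = 0.1869 hr

Final: 0.1869 hr


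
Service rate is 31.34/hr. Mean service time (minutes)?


Mean service time = 1/μ = 1/31.34 hour = 0.03191 hour
In minutes: 0.03191 × 60 = 1.9145 min

Final: 1.9145 min


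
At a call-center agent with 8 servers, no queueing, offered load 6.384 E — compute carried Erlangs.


B(8,6.384) = 0.143483 (Erlang-B)
Carried load = a(1 − B) = 6.384·(1 − 0.143483) = 6.384·0.856517 = 5.4680 E

Final: 5.4680 Erlangs


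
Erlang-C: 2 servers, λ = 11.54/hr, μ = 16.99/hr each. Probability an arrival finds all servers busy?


a = λ/μ = 0.6792; ρ = a/2 = 0.3396
P₀ = 0.492970 (from M/M/c formula)
C(c,a) = [a^c/(c!(1−ρ))]·P₀ = [0.46134/(2·0.6604)]·0.492970
= 0.34930·0.492970 = 0.172193

Final: 0.172193


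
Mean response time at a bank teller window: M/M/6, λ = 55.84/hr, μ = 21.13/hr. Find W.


a = 2.6427; ρ = 0.4404; P₀ = 0.070609
Lq = P₀·a^c·ρ/(c!(1−ρ)²) = 0.04699
Wq = Lq/λ = 0.04699/55.84 = 0.0008415 hr
W = Wq + 1/μ = 0.0008415 + 0.04733 = 0.04817 hr

Final: 0.04817 hr


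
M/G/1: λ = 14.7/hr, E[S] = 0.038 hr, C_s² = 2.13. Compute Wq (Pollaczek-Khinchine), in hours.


ρ = λ·E[S] = 14.7·0.038 = 0.5586
E[S²] = E[S]²(1+C_s²) = 0.038²·(1+2.13) = 0.004520
Wq = λ·E[S²]/(2(1−ρ)) = 14.7·0.004520/(2·0.4414) = 0.07526 hr

Final: 0.07526 hr


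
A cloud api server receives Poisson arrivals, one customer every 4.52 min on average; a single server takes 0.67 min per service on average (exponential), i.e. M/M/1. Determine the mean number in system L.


λ = 60/4.52 = 13.2743 /hr
μ = 60/0.67 = 89.5522 /hr
ρ = λ/μ = 13.2743/89.5522 = 0.1482
L = ρ/(1−ρ) = 0.1482/0.8518 = 0.1740

Final: 0.1740


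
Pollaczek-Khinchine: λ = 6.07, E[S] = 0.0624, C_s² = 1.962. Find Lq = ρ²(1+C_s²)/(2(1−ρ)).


ρ = λ·E[S] = 6.07·0.0624 = 0.3788
Lq = ρ²(1+C_s²)/(2(1−ρ)) = 0.1435·(1+1.962)/(2·0.6212)
= 0.1435·2.9620/1.2425 = 0.34202

Final: 0.34202


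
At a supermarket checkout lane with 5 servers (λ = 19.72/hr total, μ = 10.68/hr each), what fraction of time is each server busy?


ρ = λ/(cμ) = 19.72/(5·10.68) = 19.72/53.40 = 0.3693

Final: 0.3693


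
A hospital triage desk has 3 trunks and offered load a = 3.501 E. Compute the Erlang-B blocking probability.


B(c,a) = (a^c/c!) / Σ_{k=0}^{c} a^k/k!
a^3/3! = 7.151960
Σ terms (k=0..3): 1.00000 + 3.50100 + 6.12850 + 7.15196 = 17.781461
B = 7.151960/17.781461 = 0.402214

Final: 0.402214


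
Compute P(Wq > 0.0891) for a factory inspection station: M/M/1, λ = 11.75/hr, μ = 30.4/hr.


ρ = 11.75/30.4 = 0.3865
P(Wq > t) = ρ·e^{−(μ−λ)t} = 0.3865·e^{−1.6617}
= 0.3865·0.189813 = 0.073365

Final: 0.073365


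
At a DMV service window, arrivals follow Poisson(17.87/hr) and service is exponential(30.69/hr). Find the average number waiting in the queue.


ρ = 17.87/30.69 = 0.5823
Lq = ρ²/(1−ρ) = 0.3390/0.4177 = 0.8116

Final: 0.8116


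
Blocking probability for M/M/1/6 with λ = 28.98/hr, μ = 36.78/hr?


ρ = λ/μ = 28.98/36.78 = 0.7879
P_K = (1−ρ)ρ^K/(1−ρ^(K+1)) = (0.2121·0.239287)/(1 − 0.188541)
= 0.050746/0.811459 = 0.062537

Final: 0.062537


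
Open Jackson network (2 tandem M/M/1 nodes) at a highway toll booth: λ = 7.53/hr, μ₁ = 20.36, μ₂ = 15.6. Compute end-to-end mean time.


Each node sees arrival rate λ = 7.53/hr (tandem ⇒ throughput preserved).
W₁ = 1/(μ₁−λ) = 1/(20.36−7.53) = 0.07794 hr
W₂ = 1/(μ₂−λ) = 1/(15.6−7.53) = 0.12392 hr
W_total = W₁ + W₂ = 0.07794 + 0.12392 = 0.20186 hr

Final: 0.20186 hr


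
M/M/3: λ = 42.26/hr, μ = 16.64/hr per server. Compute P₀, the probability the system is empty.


a = λ/μ = 42.26/16.64 = 2.5397; ρ = a/c = 0.8466
Σ_{k=0}^{2} a^k/k! (terms k=0..2) = 1.00000 + 2.53966 + 3.22495 = 6.76461
Tail: a^3/(3!(1−ρ)) = 16.38055/(6·0.1534) = 17.79193
P₀ = 1/(6.76461 + 17.79193) = 1/24.55654 = 0.040722

Final: 0.040722


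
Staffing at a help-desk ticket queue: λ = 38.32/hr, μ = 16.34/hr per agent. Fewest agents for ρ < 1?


Stability requires cμ > λ ⇔ c > λ/μ.
λ/μ = 38.32/16.34 = 2.3452
Minimum integer c = ⌊2.3452⌋ + 1 = 3
Check: 3·16.34 = 49.02 > 38.32, while 2·16.34 = 32.68 ≤ 38.32

Final: 3 servers


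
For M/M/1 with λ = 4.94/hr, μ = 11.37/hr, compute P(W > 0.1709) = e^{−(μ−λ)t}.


W ~ Exponential(μ−λ) for M/M/1.
μ − λ = 11.37 − 4.94 = 6.4300
P(W > t) = e^{−(μ−λ)t} = e^{−1.0989} = 0.333242

Final: 0.333242


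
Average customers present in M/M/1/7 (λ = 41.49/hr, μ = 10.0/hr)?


ρ = 41.49/10.0 = 4.1490
L = ρ[1 − (K+1)ρ^K + Kρ^(K+1)] / [(1−ρ)(1−ρ^(K+1))]
Numerator: 4.1490·(1 − 8·21164.306572 + 7·87810.707967) = 1847804.876744
Denominator: (-3.1490)·(-87809.707967) = 276512.770387
L = 1847804.876744/276512.770387 = 6.6825

Final: 6.6825


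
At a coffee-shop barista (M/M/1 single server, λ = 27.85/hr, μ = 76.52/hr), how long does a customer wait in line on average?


ρ = 27.85/76.52 = 0.3640
Wq = ρ/(μ−λ) = 0.3640/(76.52 − 27.85) = 0.3640/48.67 = 0.007478 hr

Final: 0.007478 hr


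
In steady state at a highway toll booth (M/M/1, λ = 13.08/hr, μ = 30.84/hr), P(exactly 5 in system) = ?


ρ = 13.08/30.84 = 0.4241
P_n = (1−ρ)·ρ^n = (1 − 0.4241)·0.4241^5 = 0.5759·0.013724 = 0.007903

Final: 0.007903


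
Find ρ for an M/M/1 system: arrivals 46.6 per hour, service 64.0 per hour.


ρ = λ/μ = 46.6/64.0 = 0.7281

Final: 0.7281


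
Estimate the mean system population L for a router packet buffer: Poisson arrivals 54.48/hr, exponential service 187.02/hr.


ρ = λ/μ = 54.48/187.02 = 0.2913
L = ρ/(1−ρ) = 0.2913/(1 − 0.2913) = 0.2913/0.7087 = 0.4110

Final: 0.4110


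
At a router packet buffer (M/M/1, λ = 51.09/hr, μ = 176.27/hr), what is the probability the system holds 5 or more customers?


ρ = 51.09/176.27 = 0.2898
P(N ≥ n) = ρ^n = 0.2898^5 = 0.002045

Final: 0.002045


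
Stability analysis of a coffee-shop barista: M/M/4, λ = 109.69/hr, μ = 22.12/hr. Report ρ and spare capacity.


Total capacity cμ = 4·22.12 = 88.48/hr
ρ = λ/(cμ) = 109.69/88.48 = 1.2397
Stable ⇔ ρ < 1: NO
Spare capacity = cμ − λ = 88.48 − 109.69 = -21.21/hr

Final: ρ = 1.2397; unstable; margin = -21.21/hr


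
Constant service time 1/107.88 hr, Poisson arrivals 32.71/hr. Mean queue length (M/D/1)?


ρ = 32.71/107.88 = 0.3032
M/D/1: Lq = ρ²/(2(1−ρ)) = 0.09193/(2·0.6968) = 0.06597

Final: 0.06597


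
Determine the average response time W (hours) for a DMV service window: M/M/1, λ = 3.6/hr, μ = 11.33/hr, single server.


W = 1/(μ−λ) = 1/(11.33 − 3.6) = 1/7.73 = 0.1294 hr

Final: 0.1294 hr


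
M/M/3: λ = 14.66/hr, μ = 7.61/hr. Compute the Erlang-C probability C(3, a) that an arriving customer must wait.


a = λ/μ = 1.9264; ρ = a/3 = 0.6421
P₀ = 0.123282 (from M/M/c formula)
C(c,a) = [a^c/(c!(1−ρ))]·P₀ = [7.14904/(6·0.3579)]·0.123282
= 3.32951·0.123282 = 0.410470

Final: 0.410470


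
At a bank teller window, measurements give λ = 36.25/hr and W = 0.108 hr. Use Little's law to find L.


L = λW = 36.25·0.108 = 3.9150

Final: 3.9150


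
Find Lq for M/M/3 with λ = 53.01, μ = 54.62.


a = λ/μ = 0.9705; ρ = a/3 = 0.3235
P₀ = 0.374995
Lq = P₀·a^c·ρ / (c!·(1−ρ)²) = 0.374995·0.91415·0.3235/(6·0.45764)
= 0.04039

Final: 0.04039


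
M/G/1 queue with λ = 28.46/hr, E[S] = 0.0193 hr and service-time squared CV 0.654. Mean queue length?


ρ = λ·E[S] = 28.46·0.0193 = 0.5493
Lq = ρ²(1+C_s²)/(2(1−ρ)) = 0.3017·(1+0.654)/(2·0.4507)
= 0.3017·1.6540/0.9014 = 0.55358

Final: 0.55358


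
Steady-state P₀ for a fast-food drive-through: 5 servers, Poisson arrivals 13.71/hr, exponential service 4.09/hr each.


a = λ/μ = 13.71/4.09 = 3.3521; ρ = a/c = 0.6704
Σ_{k=0}^{4} a^k/k! (terms k=0..4) = 1.00000 + 3.35208 + 5.61821 + 6.27756 + 5.26072 = 21.50858
Tail: a^5/(5!(1−ρ)) = 423.22444/(120·0.3296) = 10.70096
P₀ = 1/(21.50858 + 10.70096) = 1/32.20954 = 0.031047

Final: 0.031047


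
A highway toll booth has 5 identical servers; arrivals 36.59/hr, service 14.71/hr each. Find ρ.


ρ = λ/(cμ) = 36.59/(5·14.71) = 36.59/73.55 = 0.4975

Final: 0.4975


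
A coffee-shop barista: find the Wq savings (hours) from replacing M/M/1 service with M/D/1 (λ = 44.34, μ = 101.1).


ρ = 44.34/101.1 = 0.4386
Wq(M/M/1) = ρ/(μ−λ) = 0.4386/56.76 = 0.007727 hr
Wq(M/D/1) = ρ/(2(μ−λ)) = 0.003863 hr
Savings = 0.007727 − 0.003863 = 0.003863 hr

Final: 0.003863 hr


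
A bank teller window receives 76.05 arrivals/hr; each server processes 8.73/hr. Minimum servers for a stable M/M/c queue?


Stability requires cμ > λ ⇔ c > λ/μ.
λ/μ = 76.05/8.73 = 8.7113
Minimum integer c = ⌊8.7113⌋ + 1 = 9
Check: 9·8.73 = 78.57 > 76.05, while 8·8.73 = 69.84 ≤ 76.05

Final: 9 servers


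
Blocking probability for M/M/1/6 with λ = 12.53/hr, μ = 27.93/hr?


ρ = λ/μ = 12.53/27.93 = 0.4486
P_K = (1−ρ)ρ^K/(1−ρ^(K+1)) = (0.5514·0.008152)/(1 − 0.003657)
= 0.004495/0.996343 = 0.004512

Final: 0.004512


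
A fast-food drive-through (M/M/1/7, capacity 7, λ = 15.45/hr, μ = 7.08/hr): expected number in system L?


ρ = 15.45/7.08 = 2.1822
L = ρ[1 − (K+1)ρ^K + Kρ^(K+1)] / [(1−ρ)(1−ρ^(K+1))]
Numerator: 2.1822·(1 − 8·235.649532 + 7·514.235209) = 3743.461242
Denominator: (-1.1822)·(-513.235209) = 606.748403
L = 3743.461242/606.748403 = 6.1697

Final: 6.1697


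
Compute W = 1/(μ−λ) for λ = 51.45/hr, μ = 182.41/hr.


W = 1/(μ−λ) = 1/(182.41 − 51.45) = 1/130.96 = 0.007636 hr

Final: 0.007636 hr


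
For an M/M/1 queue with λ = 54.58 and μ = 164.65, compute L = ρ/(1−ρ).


ρ = λ/μ = 54.58/164.65 = 0.3315
L = ρ/(1−ρ) = 0.3315/(1 − 0.3315) = 0.3315/0.6685 = 0.4959

Final: 0.4959


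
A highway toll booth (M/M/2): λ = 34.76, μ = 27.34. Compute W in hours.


a = 1.2714; ρ = 0.6357; P₀ = 0.222719
Lq = P₀·a^c·ρ/(c!(1−ρ)²) = 0.86222
Wq = Lq/λ = 0.86222/34.76 = 0.02481 hr
W = Wq + 1/μ = 0.02481 + 0.03658 = 0.06138 hr

Final: 0.06138 hr


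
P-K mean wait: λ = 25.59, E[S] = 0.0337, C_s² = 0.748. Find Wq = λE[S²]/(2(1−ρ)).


ρ = λ·E[S] = 25.59·0.0337 = 0.8624
E[S²] = E[S]²(1+C_s²) = 0.0337²·(1+0.748) = 0.001985
Wq = λ·E[S²]/(2(1−ρ)) = 25.59·0.001985/(2·0.1376) = 0.18457 hr

Final: 0.18457 hr


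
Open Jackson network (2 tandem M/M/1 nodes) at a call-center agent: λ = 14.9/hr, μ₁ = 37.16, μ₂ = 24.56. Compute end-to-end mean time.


Each node sees arrival rate λ = 14.9/hr (tandem ⇒ throughput preserved).
W₁ = 1/(μ₁−λ) = 1/(37.16−14.9) = 0.04492 hr
W₂ = 1/(μ₂−λ) = 1/(24.56−14.9) = 0.10352 hr
W_total = W₁ + W₂ = 0.04492 + 0.10352 = 0.14844 hr

Final: 0.14844 hr


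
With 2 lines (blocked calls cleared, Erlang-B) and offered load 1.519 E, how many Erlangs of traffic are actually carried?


B(2,1.519) = 0.314125 (Erlang-B)
Carried load = a(1 − B) = 1.519·(1 − 0.314125) = 1.519·0.685875 = 1.0418 E

Final: 1.0418 Erlangs


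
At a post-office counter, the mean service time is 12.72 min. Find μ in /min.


μ = 1/(service time) in consistent units.
1 minute = 1 min, so μ = 1/12.72 = 0.07862 per minute

Final: 0.07862 /min


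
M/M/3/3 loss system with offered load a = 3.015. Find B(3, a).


B(c,a) = (a^c/c!) / Σ_{k=0}^{c} a^k/k!
a^3/3! = 4.567838
Σ terms (k=0..3): 1.00000 + 3.01500 + 4.54511 + 4.56784 = 13.127951
B = 4.567838/13.127951 = 0.347948

Final: 0.347948


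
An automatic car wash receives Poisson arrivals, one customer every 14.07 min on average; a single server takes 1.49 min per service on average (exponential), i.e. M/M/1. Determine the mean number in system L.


λ = 60/14.07 = 4.2644 /hr
μ = 60/1.49 = 40.2685 /hr
ρ = λ/μ = 4.2644/40.2685 = 0.1059
L = ρ/(1−ρ) = 0.1059/0.8941 = 0.1184

Final: 0.1184


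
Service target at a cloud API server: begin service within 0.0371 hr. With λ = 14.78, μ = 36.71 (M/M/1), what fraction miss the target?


ρ = 14.78/36.71 = 0.4026
P(Wq > t) = ρ·e^{−(μ−λ)t} = 0.4026·e^{−0.8136}
= 0.4026·0.443258 = 0.178462

Final: 0.178462


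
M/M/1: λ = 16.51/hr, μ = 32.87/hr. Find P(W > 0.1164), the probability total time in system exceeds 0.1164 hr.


W ~ Exponential(μ−λ) for M/M/1.
μ − λ = 32.87 − 16.51 = 16.3600
P(W > t) = e^{−(μ−λ)t} = e^{−1.9043} = 0.148926

Final: 0.148926


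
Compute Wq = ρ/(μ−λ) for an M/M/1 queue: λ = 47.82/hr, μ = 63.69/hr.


ρ = 47.82/63.69 = 0.7508
Wq = ρ/(μ−λ) = 0.7508/(63.69 − 47.82) = 0.7508/15.87 = 0.04731 hr

Final: 0.04731 hr


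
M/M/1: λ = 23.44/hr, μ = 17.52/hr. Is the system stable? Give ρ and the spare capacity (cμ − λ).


Total capacity cμ = 1·17.52 = 17.52/hr
ρ = λ/(cμ) = 23.44/17.52 = 1.3379
Stable ⇔ ρ < 1: NO
Spare capacity = cμ − λ = 17.52 − 23.44 = -5.92/hr

Final: ρ = 1.3379; unstable; margin = -5.92/hr


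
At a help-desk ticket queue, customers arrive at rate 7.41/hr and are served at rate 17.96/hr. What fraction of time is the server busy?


ρ = λ/μ = 7.41/17.96 = 0.4126

Final: 0.4126


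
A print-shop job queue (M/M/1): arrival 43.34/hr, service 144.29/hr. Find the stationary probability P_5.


ρ = 43.34/144.29 = 0.3004
P_n = (1−ρ)·ρ^n = (1 − 0.3004)·0.3004^5 = 0.6996·0.002445 = 0.001711

Final: 0.001711


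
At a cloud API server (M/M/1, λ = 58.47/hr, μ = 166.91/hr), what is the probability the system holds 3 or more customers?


ρ = 58.47/166.91 = 0.3503
P(N ≥ n) = ρ^n = 0.3503^3 = 0.042988

Final: 0.042988


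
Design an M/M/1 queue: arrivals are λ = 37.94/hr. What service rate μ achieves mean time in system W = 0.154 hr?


W = 1/(μ−λ) ⇒ μ − λ = 1/W = 1/0.154 = 6.4935
μ = λ + 1/W = 37.94 + 6.4935 = 44.4335 per hr

Final: 44.4335 /hr


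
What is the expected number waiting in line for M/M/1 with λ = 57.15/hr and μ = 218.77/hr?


ρ = 57.15/218.77 = 0.2612
Lq = ρ²/(1−ρ) = 0.06824/0.7388 = 0.09237

Final: 0.09237


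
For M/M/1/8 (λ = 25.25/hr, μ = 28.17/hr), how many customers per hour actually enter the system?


ρ = 0.8963; P_K = (1−ρ)ρ^8/(1−ρ^9) = 0.068938
λ_eff = λ(1 − P_K) = 25.25·(1 − 0.068938) = 25.25·0.931062 = 23.5093 /hr

Final: 23.5093 /hr


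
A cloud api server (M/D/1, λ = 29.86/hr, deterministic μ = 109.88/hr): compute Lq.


ρ = 29.86/109.88 = 0.2718
M/D/1: Lq = ρ²/(2(1−ρ)) = 0.07385/(2·0.7282) = 0.05070

Final: 0.05070


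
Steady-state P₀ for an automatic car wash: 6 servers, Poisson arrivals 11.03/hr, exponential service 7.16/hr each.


a = λ/μ = 11.03/7.16 = 1.5405; ρ = a/c = 0.2568
Σ_{k=0}^{5} a^k/k! (terms k=0..5) = 1.00000 + 1.54050 + 1.18657 + 0.60931 + 0.23466 + 0.07230 = 4.64334
Tail: a^6/(6!(1−ρ)) = 13.36518/(720·0.7432) = 0.02498
P₀ = 1/(4.64334 + 0.02498) = 1/4.66832 = 0.214210

Final: 0.214210


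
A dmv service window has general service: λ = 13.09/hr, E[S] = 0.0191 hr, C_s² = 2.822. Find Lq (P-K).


ρ = λ·E[S] = 13.09·0.0191 = 0.2500
Lq = ρ²(1+C_s²)/(2(1−ρ)) = 0.06251·(1+2.822)/(2·0.7500)
= 0.06251·3.8220/1.5000 = 0.15928

Final: 0.15928


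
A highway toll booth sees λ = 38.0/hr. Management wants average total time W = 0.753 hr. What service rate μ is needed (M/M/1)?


W = 1/(μ−λ) ⇒ μ − λ = 1/W = 1/0.753 = 1.3280
μ = λ + 1/W = 38.0 + 1.3280 = 39.3280 per hr

Final: 39.3280 /hr


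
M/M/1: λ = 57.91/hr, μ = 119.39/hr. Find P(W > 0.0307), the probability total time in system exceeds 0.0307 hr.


W ~ Exponential(μ−λ) for M/M/1.
μ − λ = 119.39 − 57.91 = 61.4800
P(W > t) = e^{−(μ−λ)t} = e^{−1.8874} = 0.151460

Final: 0.151460
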